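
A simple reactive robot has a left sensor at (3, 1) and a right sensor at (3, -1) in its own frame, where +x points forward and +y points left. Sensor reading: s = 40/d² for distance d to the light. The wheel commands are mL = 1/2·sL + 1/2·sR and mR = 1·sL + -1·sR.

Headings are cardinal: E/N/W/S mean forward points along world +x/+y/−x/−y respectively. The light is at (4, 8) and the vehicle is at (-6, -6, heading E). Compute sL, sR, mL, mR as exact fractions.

left sensor world pos  = (-3, -5); dL² = 218
right sensor world pos = (-3, -7); dR² = 274
sL = 40/218 = 20/109
sR = 40/274 = 20/137
mL = 1/2·sL + 1/2·sR = 2460/14933
mR = 1·sL + -1·sR = 560/14933

20/109 20/137 2460/14933 560/14933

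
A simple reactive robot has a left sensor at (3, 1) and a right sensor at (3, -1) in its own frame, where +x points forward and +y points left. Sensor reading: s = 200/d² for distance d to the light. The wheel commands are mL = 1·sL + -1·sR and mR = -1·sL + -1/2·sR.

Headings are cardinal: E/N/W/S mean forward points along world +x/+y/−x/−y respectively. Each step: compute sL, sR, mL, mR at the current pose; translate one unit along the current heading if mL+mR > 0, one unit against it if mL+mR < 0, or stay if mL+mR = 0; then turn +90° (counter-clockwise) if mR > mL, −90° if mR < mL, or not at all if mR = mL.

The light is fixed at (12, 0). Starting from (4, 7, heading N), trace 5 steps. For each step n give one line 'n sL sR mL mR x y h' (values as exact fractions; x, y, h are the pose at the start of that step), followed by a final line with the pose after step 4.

0 200/181 200/149 -6400/26969 -47900/26969 4 7 N
1 100/37 4 -48/37 -174/37 4 6 E
2 200/73 200/109 7200/7957 -29100/7957 3 6 S
3 10/9 25/26 35/234 -745/468 3 7 W
4 200/181 200/149 -6400/26969 -47900/26969 4 7 N
final 4 6 E

n=0: pose=(4,7,N); sL=200/181, sR=200/149; mL=-6400/26969, mR=-47900/26969; mL+mR=-300/149 → advance -1; mR−mL=-41500/26969 → turn -1·90°
n=1: pose=(4,6,E); sL=100/37, sR=4; mL=-48/37, mR=-174/37; mL+mR=-6 → advance -1; mR−mL=-126/37 → turn -1·90°
n=2: pose=(3,6,S); sL=200/73, sR=200/109; mL=7200/7957, mR=-29100/7957; mL+mR=-300/109 → advance -1; mR−mL=-36300/7957 → turn -1·90°
n=3: pose=(3,7,W); sL=10/9, sR=25/26; mL=35/234, mR=-745/468; mL+mR=-75/52 → advance -1; mR−mL=-815/468 → turn -1·90°
n=4: pose=(4,7,N); sL=200/181, sR=200/149; mL=-6400/26969, mR=-47900/26969; mL+mR=-300/149 → advance -1; mR−mL=-41500/26969 → turn -1·90°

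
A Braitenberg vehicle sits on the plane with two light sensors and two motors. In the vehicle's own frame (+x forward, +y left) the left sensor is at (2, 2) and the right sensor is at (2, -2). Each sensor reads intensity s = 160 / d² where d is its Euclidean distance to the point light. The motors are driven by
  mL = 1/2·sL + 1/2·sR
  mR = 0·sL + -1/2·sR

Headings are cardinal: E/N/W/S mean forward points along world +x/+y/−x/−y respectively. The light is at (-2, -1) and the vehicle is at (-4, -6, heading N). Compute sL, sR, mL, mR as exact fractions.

left sensor world pos  = (-6, -4); dL² = 25
right sensor world pos = (-2, -4); dR² = 9
sL = 160/25 = 32/5
sR = 160/9 = 160/9
mL = 1/2·sL + 1/2·sR = 544/45
mR = 0·sL + -1/2·sR = -80/9

32/5 160/9 544/45 -80/9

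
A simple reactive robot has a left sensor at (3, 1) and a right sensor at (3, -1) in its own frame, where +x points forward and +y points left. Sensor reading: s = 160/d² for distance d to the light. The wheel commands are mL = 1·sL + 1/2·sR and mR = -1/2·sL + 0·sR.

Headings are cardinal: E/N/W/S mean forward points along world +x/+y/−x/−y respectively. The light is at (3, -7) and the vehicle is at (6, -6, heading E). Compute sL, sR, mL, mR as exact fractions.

4 40/9 56/9 -2

left sensor world pos  = (9, -5); dL² = 40
right sensor world pos = (9, -7); dR² = 36
sL = 160/40 = 4
sR = 160/36 = 40/9
mL = 1·sL + 1/2·sR = 56/9
mR = -1/2·sL + 0·sR = -2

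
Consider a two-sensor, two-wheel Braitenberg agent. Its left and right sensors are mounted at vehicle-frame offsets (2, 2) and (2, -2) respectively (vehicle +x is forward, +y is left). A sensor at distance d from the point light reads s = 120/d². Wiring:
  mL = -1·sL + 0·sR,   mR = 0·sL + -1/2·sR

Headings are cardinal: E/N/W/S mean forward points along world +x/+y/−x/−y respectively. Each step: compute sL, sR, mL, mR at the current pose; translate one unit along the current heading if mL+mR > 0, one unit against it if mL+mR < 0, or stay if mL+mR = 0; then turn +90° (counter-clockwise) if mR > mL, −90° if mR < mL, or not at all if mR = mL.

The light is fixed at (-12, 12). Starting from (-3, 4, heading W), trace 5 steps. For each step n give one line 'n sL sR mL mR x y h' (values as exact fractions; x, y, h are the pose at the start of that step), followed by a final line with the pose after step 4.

0 120/149 24/17 -120/149 -12/17 -3 4 W
1 30/61 30/41 -30/61 -15/41 -2 4 S
2 120/169 8/15 -120/169 -4/15 -2 5 E
3 60/37 60/73 -60/37 -30/73 -3 5 N
4 120/149 24/17 -120/149 -12/17 -3 4 W
final -2 4 S

n=0: pose=(-3,4,W); sL=120/149, sR=24/17; mL=-120/149, mR=-12/17; mL+mR=-3828/2533 → advance -1; mR−mL=252/2533 → turn +1·90°
n=1: pose=(-2,4,S); sL=30/61, sR=30/41; mL=-30/61, mR=-15/41; mL+mR=-2145/2501 → advance -1; mR−mL=315/2501 → turn +1·90°
n=2: pose=(-2,5,E); sL=120/169, sR=8/15; mL=-120/169, mR=-4/15; mL+mR=-2476/2535 → advance -1; mR−mL=1124/2535 → turn +1·90°
n=3: pose=(-3,5,N); sL=60/37, sR=60/73; mL=-60/37, mR=-30/73; mL+mR=-5490/2701 → advance -1; mR−mL=3270/2701 → turn +1·90°
n=4: pose=(-3,4,W); sL=120/149, sR=24/17; mL=-120/149, mR=-12/17; mL+mR=-3828/2533 → advance -1; mR−mL=252/2533 → turn +1·90°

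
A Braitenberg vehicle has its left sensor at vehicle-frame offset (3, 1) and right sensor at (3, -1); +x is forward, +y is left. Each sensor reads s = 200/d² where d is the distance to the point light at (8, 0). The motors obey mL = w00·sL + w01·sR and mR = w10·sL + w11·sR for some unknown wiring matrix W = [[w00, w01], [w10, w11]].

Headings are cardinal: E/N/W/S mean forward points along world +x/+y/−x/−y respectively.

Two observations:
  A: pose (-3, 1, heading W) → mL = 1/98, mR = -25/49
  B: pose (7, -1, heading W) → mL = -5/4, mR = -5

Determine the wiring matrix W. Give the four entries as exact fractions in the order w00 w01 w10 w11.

1/2 -1/2 -1/2 0

obs A: pose=(-3,1,W) → sL=50/49, sR=1, mL=1/98, mR=-25/49
obs B: pose=(7,-1,W) → sL=10, sR=25/2, mL=-5/4, mR=-5
sensor matrix S = [[50/49, 1], [10, 25/2]]; det S = 135/49
solve [mL_A; mL_B] = S·[w00; w01] and [mR_A; mR_B] = S·[w10; w11]:
  w00 = 1/2, w01 = -1/2, w10 = -1/2, w11 = 0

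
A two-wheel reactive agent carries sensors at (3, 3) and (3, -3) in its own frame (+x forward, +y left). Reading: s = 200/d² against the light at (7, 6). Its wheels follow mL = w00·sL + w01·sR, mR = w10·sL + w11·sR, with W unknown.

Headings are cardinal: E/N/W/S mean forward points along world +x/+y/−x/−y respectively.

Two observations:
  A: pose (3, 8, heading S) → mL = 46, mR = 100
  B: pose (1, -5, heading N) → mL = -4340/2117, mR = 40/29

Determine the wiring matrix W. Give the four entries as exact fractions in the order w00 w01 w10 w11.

1/2 -1 1 0

obs A: pose=(3,8,S) → sL=100, sR=4, mL=46, mR=100
obs B: pose=(1,-5,N) → sL=40/29, sR=200/73, mL=-4340/2117, mR=40/29
sensor matrix S = [[100, 4], [40/29, 200/73]]; det S = 568320/2117
solve [mL_A; mL_B] = S·[w00; w01] and [mR_A; mR_B] = S·[w10; w11]:
  w00 = 1/2, w01 = -1, w10 = 1, w11 = 0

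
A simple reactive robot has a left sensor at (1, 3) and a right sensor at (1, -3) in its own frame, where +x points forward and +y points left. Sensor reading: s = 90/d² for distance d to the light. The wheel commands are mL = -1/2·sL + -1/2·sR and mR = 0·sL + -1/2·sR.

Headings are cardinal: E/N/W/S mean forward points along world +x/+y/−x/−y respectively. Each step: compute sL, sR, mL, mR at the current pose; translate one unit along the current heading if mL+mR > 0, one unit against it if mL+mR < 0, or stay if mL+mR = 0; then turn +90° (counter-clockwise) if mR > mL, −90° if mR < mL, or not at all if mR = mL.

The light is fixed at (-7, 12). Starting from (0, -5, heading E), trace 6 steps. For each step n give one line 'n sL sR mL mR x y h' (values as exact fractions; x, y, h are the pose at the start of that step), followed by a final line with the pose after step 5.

n=0: pose=(0,-5,E); sL=9/26, sR=45/232; mL=-1629/6032, mR=-45/464; mL+mR=-1107/3016 → advance -1; mR−mL=9/52 → turn +1·90°
n=1: pose=(-1,-5,N); sL=18/53, sR=90/337; mL=-5418/17861, mR=-45/337; mL+mR=-7803/17861 → advance -1; mR−mL=9/53 → turn +1·90°
n=2: pose=(-1,-6,W); sL=45/233, sR=9/25; mL=-1611/5825, mR=-9/50; mL+mR=-5319/11650 → advance -1; mR−mL=45/466 → turn +1·90°
n=3: pose=(0,-6,S); sL=90/461, sR=90/377; mL=-37710/173797, mR=-45/377; mL+mR=-58455/173797 → advance -1; mR−mL=45/461 → turn +1·90°
n=4: pose=(0,-5,E); sL=9/26, sR=45/232; mL=-1629/6032, mR=-45/464; mL+mR=-1107/3016 → advance -1; mR−mL=9/52 → turn +1·90°
n=5: pose=(-1,-5,N); sL=18/53, sR=90/337; mL=-5418/17861, mR=-45/337; mL+mR=-7803/17861 → advance -1; mR−mL=9/53 → turn +1·90°

0 9/26 45/232 -1629/6032 -45/464 0 -5 E
1 18/53 90/337 -5418/17861 -45/337 -1 -5 N
2 45/233 9/25 -1611/5825 -9/50 -1 -6 W
3 90/461 90/377 -37710/173797 -45/377 0 -6 S
4 9/26 45/232 -1629/6032 -45/464 0 -5 E
5 18/53 90/337 -5418/17861 -45/337 -1 -5 N
final -1 -6 W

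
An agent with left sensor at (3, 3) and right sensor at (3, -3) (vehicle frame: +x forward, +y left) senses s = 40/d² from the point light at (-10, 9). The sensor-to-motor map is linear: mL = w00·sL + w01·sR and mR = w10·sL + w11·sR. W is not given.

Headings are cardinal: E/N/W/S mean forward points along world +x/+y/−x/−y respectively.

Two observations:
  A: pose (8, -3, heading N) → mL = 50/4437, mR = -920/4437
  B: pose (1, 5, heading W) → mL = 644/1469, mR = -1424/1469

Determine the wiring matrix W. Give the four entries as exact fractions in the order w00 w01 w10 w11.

-1/2 1 -1 -1

obs A: pose=(8,-3,N) → sL=20/153, sR=20/261, mL=50/4437, mR=-920/4437
obs B: pose=(1,5,W) → sL=40/113, sR=8/13, mL=644/1469, mR=-1424/1469
sensor matrix S = [[20/153, 20/261], [40/113, 8/13]]; det S = 115840/2172651
solve [mL_A; mL_B] = S·[w00; w01] and [mR_A; mR_B] = S·[w10; w11]:
  w00 = -1/2, w01 = 1, w10 = -1, w11 = -1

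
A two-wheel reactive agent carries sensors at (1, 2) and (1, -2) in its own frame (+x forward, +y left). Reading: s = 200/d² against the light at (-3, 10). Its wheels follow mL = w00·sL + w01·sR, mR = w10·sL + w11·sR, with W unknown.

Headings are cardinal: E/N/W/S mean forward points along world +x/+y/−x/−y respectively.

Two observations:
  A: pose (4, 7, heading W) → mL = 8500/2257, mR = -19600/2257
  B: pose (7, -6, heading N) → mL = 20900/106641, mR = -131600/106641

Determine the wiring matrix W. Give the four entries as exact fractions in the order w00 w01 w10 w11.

obs A: pose=(4,7,W) → sL=200/61, sR=200/37, mL=8500/2257, mR=-19600/2257
obs B: pose=(7,-6,N) → sL=200/289, sR=200/369, mL=20900/106641, mR=-131600/106641
sensor matrix S = [[200/61, 200/37], [200/289, 200/369]]; det S = -472640000/240688737
solve [mL_A; mL_B] = S·[w00; w01] and [mR_A; mR_B] = S·[w10; w11]:
  w00 = -1/2, w01 = 1, w10 = -1, w11 = -1

-1/2 1 -1 -1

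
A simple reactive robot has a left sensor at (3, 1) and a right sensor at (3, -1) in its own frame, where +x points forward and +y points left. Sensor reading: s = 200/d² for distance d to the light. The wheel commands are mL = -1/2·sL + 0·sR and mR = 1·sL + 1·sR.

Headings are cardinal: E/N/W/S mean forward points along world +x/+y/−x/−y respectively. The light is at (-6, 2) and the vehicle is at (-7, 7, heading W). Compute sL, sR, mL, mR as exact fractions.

left sensor world pos  = (-10, 6); dL² = 32
right sensor world pos = (-10, 8); dR² = 52
sL = 200/32 = 25/4
sR = 200/52 = 50/13
mL = -1/2·sL + 0·sR = -25/8
mR = 1·sL + 1·sR = 525/52

25/4 50/13 -25/8 525/52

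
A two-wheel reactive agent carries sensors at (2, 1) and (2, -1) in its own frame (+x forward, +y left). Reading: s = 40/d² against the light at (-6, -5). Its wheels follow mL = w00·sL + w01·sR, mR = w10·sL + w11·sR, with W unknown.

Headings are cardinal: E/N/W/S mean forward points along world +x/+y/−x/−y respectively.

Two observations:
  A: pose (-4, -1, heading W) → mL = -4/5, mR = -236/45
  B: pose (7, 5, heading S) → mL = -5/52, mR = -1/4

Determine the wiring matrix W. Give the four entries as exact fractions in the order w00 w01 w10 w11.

0 -1/2 -1 -1/2

obs A: pose=(-4,-1,W) → sL=40/9, sR=8/5, mL=-4/5, mR=-236/45
obs B: pose=(7,5,S) → sL=2/13, sR=5/26, mL=-5/52, mR=-1/4
sensor matrix S = [[40/9, 8/5], [2/13, 5/26]]; det S = 356/585
solve [mL_A; mL_B] = S·[w00; w01] and [mR_A; mR_B] = S·[w10; w11]:
  w00 = 0, w01 = -1/2, w10 = -1, w11 = -1/2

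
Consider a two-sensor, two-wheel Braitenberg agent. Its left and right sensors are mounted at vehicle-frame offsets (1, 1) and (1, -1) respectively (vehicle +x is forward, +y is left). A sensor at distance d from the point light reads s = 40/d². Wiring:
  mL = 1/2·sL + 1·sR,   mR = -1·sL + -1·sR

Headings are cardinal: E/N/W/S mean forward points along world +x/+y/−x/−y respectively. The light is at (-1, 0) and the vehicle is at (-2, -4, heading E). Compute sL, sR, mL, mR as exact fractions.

40/9 8/5 172/45 -272/45

left sensor world pos  = (-1, -3); dL² = 9
right sensor world pos = (-1, -5); dR² = 25
sL = 40/9 = 40/9
sR = 40/25 = 8/5
mL = 1/2·sL + 1·sR = 172/45
mR = -1·sL + -1·sR = -272/45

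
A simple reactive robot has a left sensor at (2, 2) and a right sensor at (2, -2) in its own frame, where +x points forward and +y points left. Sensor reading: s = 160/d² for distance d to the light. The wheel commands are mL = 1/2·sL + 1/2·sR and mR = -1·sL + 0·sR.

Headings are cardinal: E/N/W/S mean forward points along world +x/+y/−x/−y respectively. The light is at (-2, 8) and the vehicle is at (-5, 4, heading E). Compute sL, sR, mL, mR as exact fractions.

left sensor world pos  = (-3, 6); dL² = 5
right sensor world pos = (-3, 2); dR² = 37
sL = 160/5 = 32
sR = 160/37 = 160/37
mL = 1/2·sL + 1/2·sR = 672/37
mR = -1·sL + 0·sR = -32

32 160/37 672/37 -32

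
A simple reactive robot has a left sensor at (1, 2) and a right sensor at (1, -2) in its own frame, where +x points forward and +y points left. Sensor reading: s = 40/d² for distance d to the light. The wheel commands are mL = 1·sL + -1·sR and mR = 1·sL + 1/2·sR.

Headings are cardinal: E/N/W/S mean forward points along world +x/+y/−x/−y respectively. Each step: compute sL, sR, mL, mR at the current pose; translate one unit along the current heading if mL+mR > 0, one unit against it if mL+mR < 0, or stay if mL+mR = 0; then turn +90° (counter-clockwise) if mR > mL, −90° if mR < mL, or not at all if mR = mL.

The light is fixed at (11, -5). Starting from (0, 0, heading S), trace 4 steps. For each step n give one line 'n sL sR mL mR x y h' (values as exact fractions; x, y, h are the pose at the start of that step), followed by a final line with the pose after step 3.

0 40/97 8/37 704/3589 1868/3589 0 0 S
1 5/17 5/13 -20/221 215/442 0 -1 E
2 40/169 40/89 -3200/15041 6940/15041 1 -1 N
3 4/13 4/17 16/221 94/221 1 0 W
final 0 0 S

n=0: pose=(0,0,S); sL=40/97, sR=8/37; mL=704/3589, mR=1868/3589; mL+mR=2572/3589 → advance +1; mR−mL=12/37 → turn +1·90°
n=1: pose=(0,-1,E); sL=5/17, sR=5/13; mL=-20/221, mR=215/442; mL+mR=175/442 → advance +1; mR−mL=15/26 → turn +1·90°
n=2: pose=(1,-1,N); sL=40/169, sR=40/89; mL=-3200/15041, mR=6940/15041; mL+mR=3740/15041 → advance +1; mR−mL=60/89 → turn +1·90°
n=3: pose=(1,0,W); sL=4/13, sR=4/17; mL=16/221, mR=94/221; mL+mR=110/221 → advance +1; mR−mL=6/17 → turn +1·90°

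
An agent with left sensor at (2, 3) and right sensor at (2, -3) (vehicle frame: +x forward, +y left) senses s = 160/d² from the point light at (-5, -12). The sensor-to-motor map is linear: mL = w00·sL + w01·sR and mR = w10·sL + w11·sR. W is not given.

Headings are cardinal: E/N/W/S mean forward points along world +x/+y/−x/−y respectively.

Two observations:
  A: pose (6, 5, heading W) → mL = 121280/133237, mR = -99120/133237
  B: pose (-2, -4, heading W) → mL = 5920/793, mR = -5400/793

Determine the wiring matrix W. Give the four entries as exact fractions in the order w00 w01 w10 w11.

1 1 -1 -1/2

obs A: pose=(6,5,W) → sL=160/277, sR=160/481, mL=121280/133237, mR=-99120/133237
obs B: pose=(-2,-4,W) → sL=80/13, sR=80/61, mL=5920/793, mR=-5400/793
sensor matrix S = [[160/277, 160/481], [80/13, 80/61]]; det S = -136243200/105656941
solve [mL_A; mL_B] = S·[w00; w01] and [mR_A; mR_B] = S·[w10; w11]:
  w00 = 1, w01 = 1, w10 = -1, w11 = -1/2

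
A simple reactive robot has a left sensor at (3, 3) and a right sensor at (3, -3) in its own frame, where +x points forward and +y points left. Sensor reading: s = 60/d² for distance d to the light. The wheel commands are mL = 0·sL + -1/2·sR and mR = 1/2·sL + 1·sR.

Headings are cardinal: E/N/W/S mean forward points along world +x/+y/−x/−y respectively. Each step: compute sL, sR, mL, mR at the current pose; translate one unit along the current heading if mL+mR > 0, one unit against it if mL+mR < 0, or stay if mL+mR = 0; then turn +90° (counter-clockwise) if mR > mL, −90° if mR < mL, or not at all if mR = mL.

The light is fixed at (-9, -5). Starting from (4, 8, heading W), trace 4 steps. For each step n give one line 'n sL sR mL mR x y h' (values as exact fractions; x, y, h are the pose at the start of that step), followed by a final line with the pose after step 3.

n=0: pose=(4,8,W); sL=3/10, sR=15/89; mL=-15/178, mR=567/1780; mL+mR=417/1780 → advance +1; mR−mL=717/1780 → turn +1·90°
n=1: pose=(3,8,S); sL=12/65, sR=60/181; mL=-30/181, mR=4986/11765; mL+mR=3036/11765 → advance +1; mR−mL=6936/11765 → turn +1·90°
n=2: pose=(3,7,E); sL=2/15, sR=10/51; mL=-5/51, mR=67/255; mL+mR=14/85 → advance +1; mR−mL=92/255 → turn +1·90°
n=3: pose=(4,7,N); sL=12/65, sR=60/481; mL=-30/481, mR=522/2405; mL+mR=372/2405 → advance +1; mR−mL=672/2405 → turn +1·90°

0 3/10 15/89 -15/178 567/1780 4 8 W
1 12/65 60/181 -30/181 4986/11765 3 8 S
2 2/15 10/51 -5/51 67/255 3 7 E
3 12/65 60/481 -30/481 522/2405 4 7 N
final 4 8 W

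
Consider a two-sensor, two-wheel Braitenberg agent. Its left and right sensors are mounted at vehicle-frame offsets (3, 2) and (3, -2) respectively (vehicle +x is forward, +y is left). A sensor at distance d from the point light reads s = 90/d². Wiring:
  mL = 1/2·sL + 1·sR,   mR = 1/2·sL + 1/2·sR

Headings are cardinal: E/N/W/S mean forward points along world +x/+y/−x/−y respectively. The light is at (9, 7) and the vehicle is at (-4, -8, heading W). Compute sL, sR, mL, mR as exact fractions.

18/109 18/85 2727/9265 1746/9265

left sensor world pos  = (-7, -10); dL² = 545
right sensor world pos = (-7, -6); dR² = 425
sL = 90/545 = 18/109
sR = 90/425 = 18/85
mL = 1/2·sL + 1·sR = 2727/9265
mR = 1/2·sL + 1/2·sR = 1746/9265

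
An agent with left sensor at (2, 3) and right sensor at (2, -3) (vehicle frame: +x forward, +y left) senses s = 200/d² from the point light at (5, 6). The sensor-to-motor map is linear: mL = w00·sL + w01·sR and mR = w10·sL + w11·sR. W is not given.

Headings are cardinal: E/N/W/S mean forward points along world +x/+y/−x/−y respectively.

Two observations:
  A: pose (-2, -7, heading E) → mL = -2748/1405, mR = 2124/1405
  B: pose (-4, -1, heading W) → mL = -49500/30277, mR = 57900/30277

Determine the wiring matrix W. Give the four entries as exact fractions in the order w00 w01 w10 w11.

obs A: pose=(-2,-7,E) → sL=8/5, sR=200/281, mL=-2748/1405, mR=2124/1405
obs B: pose=(-4,-1,W) → sL=200/221, sR=200/137, mL=-49500/30277, mR=57900/30277
sensor matrix S = [[8/5, 200/281], [200/221, 200/137]]; det S = 14392320/8507837
solve [mL_A; mL_B] = S·[w00; w01] and [mR_A; mR_B] = S·[w10; w11]:
  w00 = -1, w01 = -1/2, w10 = 1/2, w11 = 1

-1 -1/2 1/2 1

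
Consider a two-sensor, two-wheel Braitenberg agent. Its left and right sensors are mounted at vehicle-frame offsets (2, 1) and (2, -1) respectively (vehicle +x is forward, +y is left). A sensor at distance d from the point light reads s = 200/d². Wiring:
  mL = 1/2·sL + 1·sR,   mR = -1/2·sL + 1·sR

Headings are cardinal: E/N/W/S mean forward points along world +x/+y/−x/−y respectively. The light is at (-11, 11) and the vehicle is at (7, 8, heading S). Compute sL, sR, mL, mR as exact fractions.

100/193 100/157 27150/30301 11450/30301

left sensor world pos  = (8, 6); dL² = 386
right sensor world pos = (6, 6); dR² = 314
sL = 200/386 = 100/193
sR = 200/314 = 100/157
mL = 1/2·sL + 1·sR = 27150/30301
mR = -1/2·sL + 1·sR = 11450/30301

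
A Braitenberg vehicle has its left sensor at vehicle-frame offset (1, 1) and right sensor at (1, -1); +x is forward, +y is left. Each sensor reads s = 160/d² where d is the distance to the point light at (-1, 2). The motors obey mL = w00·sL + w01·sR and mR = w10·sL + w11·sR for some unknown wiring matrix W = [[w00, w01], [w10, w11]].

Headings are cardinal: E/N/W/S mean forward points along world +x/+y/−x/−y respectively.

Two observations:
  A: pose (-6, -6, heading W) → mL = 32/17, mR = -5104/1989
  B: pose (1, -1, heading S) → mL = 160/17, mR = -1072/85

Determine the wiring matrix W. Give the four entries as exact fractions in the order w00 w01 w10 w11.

obs A: pose=(-6,-6,W) → sL=160/117, sR=32/17, mL=32/17, mR=-5104/1989
obs B: pose=(1,-1,S) → sL=32/5, sR=160/17, mL=160/17, mR=-1072/85
sensor matrix S = [[160/117, 32/17], [32/5, 160/17]]; det S = 8192/9945
solve [mL_A; mL_B] = S·[w00; w01] and [mR_A; mR_B] = S·[w10; w11]:
  w00 = 0, w01 = 1, w10 = -1/2, w11 = -1

0 1 -1/2 -1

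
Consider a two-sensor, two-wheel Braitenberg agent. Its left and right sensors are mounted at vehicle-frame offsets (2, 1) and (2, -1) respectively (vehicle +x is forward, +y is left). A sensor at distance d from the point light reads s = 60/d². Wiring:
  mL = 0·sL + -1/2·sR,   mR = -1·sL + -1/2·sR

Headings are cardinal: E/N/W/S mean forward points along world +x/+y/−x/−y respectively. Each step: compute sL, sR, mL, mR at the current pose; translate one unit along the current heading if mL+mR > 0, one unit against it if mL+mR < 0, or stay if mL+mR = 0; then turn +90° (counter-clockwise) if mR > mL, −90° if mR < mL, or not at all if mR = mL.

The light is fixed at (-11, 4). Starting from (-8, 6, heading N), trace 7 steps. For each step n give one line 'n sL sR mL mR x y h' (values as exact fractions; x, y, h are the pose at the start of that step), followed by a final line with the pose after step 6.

n=0: pose=(-8,6,N); sL=3, sR=15/8; mL=-15/16, mR=-63/16; mL+mR=-39/8 → advance -1; mR−mL=-3 → turn -1·90°
n=1: pose=(-8,5,E); sL=60/29, sR=12/5; mL=-6/5, mR=-474/145; mL+mR=-648/145 → advance -1; mR−mL=-60/29 → turn -1·90°
n=2: pose=(-9,5,S); sL=6, sR=30; mL=-15, mR=-21; mL+mR=-36 → advance -1; mR−mL=-6 → turn -1·90°
n=3: pose=(-9,6,W); sL=60, sR=20/3; mL=-10/3, mR=-190/3; mL+mR=-200/3 → advance -1; mR−mL=-60 → turn -1·90°
n=4: pose=(-8,6,N); sL=3, sR=15/8; mL=-15/16, mR=-63/16; mL+mR=-39/8 → advance -1; mR−mL=-3 → turn -1·90°
n=5: pose=(-8,5,E); sL=60/29, sR=12/5; mL=-6/5, mR=-474/145; mL+mR=-648/145 → advance -1; mR−mL=-60/29 → turn -1·90°
n=6: pose=(-9,5,S); sL=6, sR=30; mL=-15, mR=-21; mL+mR=-36 → advance -1; mR−mL=-6 → turn -1·90°

0 3 15/8 -15/16 -63/16 -8 6 N
1 60/29 12/5 -6/5 -474/145 -8 5 E
2 6 30 -15 -21 -9 5 S
3 60 20/3 -10/3 -190/3 -9 6 W
4 3 15/8 -15/16 -63/16 -8 6 N
5 60/29 12/5 -6/5 -474/145 -8 5 E
6 6 30 -15 -21 -9 5 S
final -9 6 W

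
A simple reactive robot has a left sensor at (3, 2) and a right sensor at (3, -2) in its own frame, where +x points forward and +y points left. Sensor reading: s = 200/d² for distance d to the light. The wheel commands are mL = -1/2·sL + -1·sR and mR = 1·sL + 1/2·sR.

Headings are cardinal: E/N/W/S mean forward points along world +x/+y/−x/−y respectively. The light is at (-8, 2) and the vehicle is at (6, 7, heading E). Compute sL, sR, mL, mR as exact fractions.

left sensor world pos  = (9, 9); dL² = 338
right sensor world pos = (9, 5); dR² = 298
sL = 200/338 = 100/169
sR = 200/298 = 100/149
mL = -1/2·sL + -1·sR = -24350/25181
mR = 1·sL + 1/2·sR = 23350/25181

100/169 100/149 -24350/25181 23350/25181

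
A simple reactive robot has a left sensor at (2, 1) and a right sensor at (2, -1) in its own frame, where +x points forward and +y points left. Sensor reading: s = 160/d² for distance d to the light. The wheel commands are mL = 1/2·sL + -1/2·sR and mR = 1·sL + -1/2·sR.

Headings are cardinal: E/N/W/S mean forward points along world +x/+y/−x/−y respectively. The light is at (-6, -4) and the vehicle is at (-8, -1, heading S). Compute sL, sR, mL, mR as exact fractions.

80 16 32 72

left sensor world pos  = (-7, -3); dL² = 2
right sensor world pos = (-9, -3); dR² = 10
sL = 160/2 = 80
sR = 160/10 = 16
mL = 1/2·sL + -1/2·sR = 32
mR = 1·sL + -1/2·sR = 72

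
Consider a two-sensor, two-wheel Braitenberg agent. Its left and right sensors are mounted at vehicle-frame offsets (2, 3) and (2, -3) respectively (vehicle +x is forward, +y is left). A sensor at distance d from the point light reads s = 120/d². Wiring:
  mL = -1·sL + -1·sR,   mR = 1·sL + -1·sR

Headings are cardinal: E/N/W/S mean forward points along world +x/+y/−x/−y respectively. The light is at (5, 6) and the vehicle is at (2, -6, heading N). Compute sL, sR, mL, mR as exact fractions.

left sensor world pos  = (-1, -4); dL² = 136
right sensor world pos = (5, -4); dR² = 100
sL = 120/136 = 15/17
sR = 120/100 = 6/5
mL = -1·sL + -1·sR = -177/85
mR = 1·sL + -1·sR = -27/85

15/17 6/5 -177/85 -27/85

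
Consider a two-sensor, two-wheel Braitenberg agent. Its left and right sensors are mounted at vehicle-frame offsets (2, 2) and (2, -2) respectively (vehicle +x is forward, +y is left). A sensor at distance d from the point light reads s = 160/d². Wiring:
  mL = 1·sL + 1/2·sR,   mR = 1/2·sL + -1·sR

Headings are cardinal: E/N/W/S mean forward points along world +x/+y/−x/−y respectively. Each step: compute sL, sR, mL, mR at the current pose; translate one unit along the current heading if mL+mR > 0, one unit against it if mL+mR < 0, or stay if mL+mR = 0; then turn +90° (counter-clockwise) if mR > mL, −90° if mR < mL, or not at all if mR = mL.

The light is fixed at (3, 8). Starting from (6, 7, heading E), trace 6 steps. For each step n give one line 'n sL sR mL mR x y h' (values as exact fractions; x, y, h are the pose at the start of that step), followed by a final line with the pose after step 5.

0 80/13 80/17 1880/221 -360/221 6 7 E
1 32/9 160/13 1136/117 -1232/117 7 7 S
2 20 20 30 -10 7 8 W
3 32 160/29 1008/29 304/29 6 8 N
4 80/17 80/13 1720/221 -840/221 6 9 E
5 160/37 32 752/37 -1104/37 7 9 S
final 7 10 W

n=0: pose=(6,7,E); sL=80/13, sR=80/17; mL=1880/221, mR=-360/221; mL+mR=1520/221 → advance +1; mR−mL=-2240/221 → turn -1·90°
n=1: pose=(7,7,S); sL=32/9, sR=160/13; mL=1136/117, mR=-1232/117; mL+mR=-32/39 → advance -1; mR−mL=-2368/117 → turn -1·90°
n=2: pose=(7,8,W); sL=20, sR=20; mL=30, mR=-10; mL+mR=20 → advance +1; mR−mL=-40 → turn -1·90°
n=3: pose=(6,8,N); sL=32, sR=160/29; mL=1008/29, mR=304/29; mL+mR=1312/29 → advance +1; mR−mL=-704/29 → turn -1·90°
n=4: pose=(6,9,E); sL=80/17, sR=80/13; mL=1720/221, mR=-840/221; mL+mR=880/221 → advance +1; mR−mL=-2560/221 → turn -1·90°
n=5: pose=(7,9,S); sL=160/37, sR=32; mL=752/37, mR=-1104/37; mL+mR=-352/37 → advance -1; mR−mL=-1856/37 → turn -1·90°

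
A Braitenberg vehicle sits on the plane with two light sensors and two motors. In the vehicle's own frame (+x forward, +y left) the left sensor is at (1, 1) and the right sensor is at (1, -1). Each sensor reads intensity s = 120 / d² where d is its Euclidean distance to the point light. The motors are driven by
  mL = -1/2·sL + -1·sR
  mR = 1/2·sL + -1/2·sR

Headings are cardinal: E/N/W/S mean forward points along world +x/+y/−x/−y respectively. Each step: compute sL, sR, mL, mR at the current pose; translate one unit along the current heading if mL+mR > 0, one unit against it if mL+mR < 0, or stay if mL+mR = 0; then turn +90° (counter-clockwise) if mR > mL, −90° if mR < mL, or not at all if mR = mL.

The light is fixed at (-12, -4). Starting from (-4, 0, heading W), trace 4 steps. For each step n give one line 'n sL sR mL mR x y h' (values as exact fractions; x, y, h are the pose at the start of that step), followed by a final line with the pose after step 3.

0 60/29 60/37 -2850/1073 240/1073 -4 0 W
1 120/109 120/73 -17460/7957 -2160/7957 -3 0 S
2 15/17 30/29 -1455/986 -75/986 -3 1 E
3 24/17 40/39 -1148/663 128/663 -4 1 N
final -4 0 W

n=0: pose=(-4,0,W); sL=60/29, sR=60/37; mL=-2850/1073, mR=240/1073; mL+mR=-90/37 → advance -1; mR−mL=3090/1073 → turn +1·90°
n=1: pose=(-3,0,S); sL=120/109, sR=120/73; mL=-17460/7957, mR=-2160/7957; mL+mR=-180/73 → advance -1; mR−mL=15300/7957 → turn +1·90°
n=2: pose=(-3,1,E); sL=15/17, sR=30/29; mL=-1455/986, mR=-75/986; mL+mR=-45/29 → advance -1; mR−mL=690/493 → turn +1·90°
n=3: pose=(-4,1,N); sL=24/17, sR=40/39; mL=-1148/663, mR=128/663; mL+mR=-20/13 → advance -1; mR−mL=1276/663 → turn +1·90°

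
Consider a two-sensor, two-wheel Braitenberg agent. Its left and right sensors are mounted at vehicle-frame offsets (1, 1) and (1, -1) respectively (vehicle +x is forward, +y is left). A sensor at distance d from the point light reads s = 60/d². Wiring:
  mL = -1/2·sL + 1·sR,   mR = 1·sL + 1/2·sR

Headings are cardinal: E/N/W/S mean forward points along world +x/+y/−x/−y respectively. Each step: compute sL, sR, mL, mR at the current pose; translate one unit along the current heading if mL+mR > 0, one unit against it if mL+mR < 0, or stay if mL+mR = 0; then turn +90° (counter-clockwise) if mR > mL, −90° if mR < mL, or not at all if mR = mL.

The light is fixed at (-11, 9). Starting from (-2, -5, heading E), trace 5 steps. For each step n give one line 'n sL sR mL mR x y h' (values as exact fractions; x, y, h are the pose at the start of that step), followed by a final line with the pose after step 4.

n=0: pose=(-2,-5,E); sL=60/269, sR=12/65; mL=1278/17485, mR=5514/17485; mL+mR=6792/17485 → advance +1; mR−mL=4236/17485 → turn +1·90°
n=1: pose=(-1,-5,N); sL=6/25, sR=6/29; mL=63/725, mR=249/725; mL+mR=312/725 → advance +1; mR−mL=186/725 → turn +1·90°
n=2: pose=(-1,-4,W); sL=60/277, sR=4/15; mL=658/4155, mR=1454/4155; mL+mR=704/1385 → advance +1; mR−mL=796/4155 → turn +1·90°
n=3: pose=(-2,-4,S); sL=15/74, sR=3/13; mL=249/1924, mR=153/481; mL+mR=861/1924 → advance +1; mR−mL=363/1924 → turn +1·90°
n=4: pose=(-2,-5,E); sL=60/269, sR=12/65; mL=1278/17485, mR=5514/17485; mL+mR=6792/17485 → advance +1; mR−mL=4236/17485 → turn +1·90°

0 60/269 12/65 1278/17485 5514/17485 -2 -5 E
1 6/25 6/29 63/725 249/725 -1 -5 N
2 60/277 4/15 658/4155 1454/4155 -1 -4 W
3 15/74 3/13 249/1924 153/481 -2 -4 S
4 60/269 12/65 1278/17485 5514/17485 -2 -5 E
final -1 -5 N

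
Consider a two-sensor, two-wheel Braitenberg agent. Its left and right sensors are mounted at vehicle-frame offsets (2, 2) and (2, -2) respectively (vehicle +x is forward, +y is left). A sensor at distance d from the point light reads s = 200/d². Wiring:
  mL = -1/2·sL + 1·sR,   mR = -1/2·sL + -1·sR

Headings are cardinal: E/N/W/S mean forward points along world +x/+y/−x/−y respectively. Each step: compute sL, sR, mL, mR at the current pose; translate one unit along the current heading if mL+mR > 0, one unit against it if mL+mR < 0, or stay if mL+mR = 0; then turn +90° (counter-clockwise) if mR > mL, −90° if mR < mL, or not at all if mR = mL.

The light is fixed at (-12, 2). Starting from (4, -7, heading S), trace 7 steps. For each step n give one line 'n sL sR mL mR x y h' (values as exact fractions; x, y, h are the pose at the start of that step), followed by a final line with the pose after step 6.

0 40/89 200/317 11460/28213 -24140/28213 4 -7 S
1 25/37 25/29 1125/2146 -2575/2146 4 -6 W
2 200/261 200/397 12500/103617 -91900/103617 5 -6 N
3 20/41 100/241 1690/9881 -6510/9881 5 -7 E
4 40/89 200/317 11460/28213 -24140/28213 4 -7 S
5 25/37 25/29 1125/2146 -2575/2146 4 -6 W
6 200/261 200/397 12500/103617 -91900/103617 5 -6 N
final 5 -7 E

n=0: pose=(4,-7,S); sL=40/89, sR=200/317; mL=11460/28213, mR=-24140/28213; mL+mR=-40/89 → advance -1; mR−mL=-400/317 → turn -1·90°
n=1: pose=(4,-6,W); sL=25/37, sR=25/29; mL=1125/2146, mR=-2575/2146; mL+mR=-25/37 → advance -1; mR−mL=-50/29 → turn -1·90°
n=2: pose=(5,-6,N); sL=200/261, sR=200/397; mL=12500/103617, mR=-91900/103617; mL+mR=-200/261 → advance -1; mR−mL=-400/397 → turn -1·90°
n=3: pose=(5,-7,E); sL=20/41, sR=100/241; mL=1690/9881, mR=-6510/9881; mL+mR=-20/41 → advance -1; mR−mL=-200/241 → turn -1·90°
n=4: pose=(4,-7,S); sL=40/89, sR=200/317; mL=11460/28213, mR=-24140/28213; mL+mR=-40/89 → advance -1; mR−mL=-400/317 → turn -1·90°
n=5: pose=(4,-6,W); sL=25/37, sR=25/29; mL=1125/2146, mR=-2575/2146; mL+mR=-25/37 → advance -1; mR−mL=-50/29 → turn -1·90°
n=6: pose=(5,-6,N); sL=200/261, sR=200/397; mL=12500/103617, mR=-91900/103617; mL+mR=-200/261 → advance -1; mR−mL=-400/397 → turn -1·90°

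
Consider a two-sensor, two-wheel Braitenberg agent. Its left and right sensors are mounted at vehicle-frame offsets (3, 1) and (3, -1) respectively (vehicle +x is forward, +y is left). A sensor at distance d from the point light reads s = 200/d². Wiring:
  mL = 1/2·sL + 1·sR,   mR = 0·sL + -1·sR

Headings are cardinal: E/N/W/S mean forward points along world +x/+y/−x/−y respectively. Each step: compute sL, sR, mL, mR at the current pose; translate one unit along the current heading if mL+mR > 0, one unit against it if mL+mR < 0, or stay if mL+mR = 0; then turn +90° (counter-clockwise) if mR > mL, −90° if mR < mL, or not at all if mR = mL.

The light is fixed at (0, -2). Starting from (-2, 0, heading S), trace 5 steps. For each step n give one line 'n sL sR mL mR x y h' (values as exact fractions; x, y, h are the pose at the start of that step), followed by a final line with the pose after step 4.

0 100 20 70 -20 -2 0 S
1 8 200/29 316/29 -200/29 -2 -1 W
2 25/4 10 105/8 -10 -3 -1 N
3 200/9 200 1900/9 -200 -3 0 E
4 100 20 70 -20 -2 0 S
final -2 -1 W

n=0: pose=(-2,0,S); sL=100, sR=20; mL=70, mR=-20; mL+mR=50 → advance +1; mR−mL=-90 → turn -1·90°
n=1: pose=(-2,-1,W); sL=8, sR=200/29; mL=316/29, mR=-200/29; mL+mR=4 → advance +1; mR−mL=-516/29 → turn -1·90°
n=2: pose=(-3,-1,N); sL=25/4, sR=10; mL=105/8, mR=-10; mL+mR=25/8 → advance +1; mR−mL=-185/8 → turn -1·90°
n=3: pose=(-3,0,E); sL=200/9, sR=200; mL=1900/9, mR=-200; mL+mR=100/9 → advance +1; mR−mL=-3700/9 → turn -1·90°
n=4: pose=(-2,0,S); sL=100, sR=20; mL=70, mR=-20; mL+mR=50 → advance +1; mR−mL=-90 → turn -1·90°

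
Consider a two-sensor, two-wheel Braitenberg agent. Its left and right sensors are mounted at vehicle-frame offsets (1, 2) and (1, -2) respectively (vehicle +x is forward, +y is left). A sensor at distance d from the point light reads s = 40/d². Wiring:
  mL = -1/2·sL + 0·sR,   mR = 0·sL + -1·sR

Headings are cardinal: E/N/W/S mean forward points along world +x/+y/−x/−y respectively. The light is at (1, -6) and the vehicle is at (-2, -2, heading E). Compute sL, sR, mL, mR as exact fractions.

left sensor world pos  = (-1, 0); dL² = 40
right sensor world pos = (-1, -4); dR² = 8
sL = 40/40 = 1
sR = 40/8 = 5
mL = -1/2·sL + 0·sR = -1/2
mR = 0·sL + -1·sR = -5

1 5 -1/2 -5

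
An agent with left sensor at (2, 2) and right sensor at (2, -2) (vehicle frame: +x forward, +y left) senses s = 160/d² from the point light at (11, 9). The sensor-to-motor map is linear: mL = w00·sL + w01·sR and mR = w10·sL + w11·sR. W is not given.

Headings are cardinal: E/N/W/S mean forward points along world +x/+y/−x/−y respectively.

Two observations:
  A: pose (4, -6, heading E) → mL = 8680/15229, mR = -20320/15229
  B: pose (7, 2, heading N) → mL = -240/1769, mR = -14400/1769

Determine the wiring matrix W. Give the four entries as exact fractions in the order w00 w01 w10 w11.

obs A: pose=(4,-6,E) → sL=80/97, sR=80/157, mL=8680/15229, mR=-20320/15229
obs B: pose=(7,2,N) → sL=160/61, sR=160/29, mL=-240/1769, mR=-14400/1769
sensor matrix S = [[80/97, 80/157], [160/61, 160/29]]; det S = 86579200/26940101
solve [mL_A; mL_B] = S·[w00; w01] and [mR_A; mR_B] = S·[w10; w11]:
  w00 = 1, w01 = -1/2, w10 = -1, w11 = -1

1 -1/2 -1 -1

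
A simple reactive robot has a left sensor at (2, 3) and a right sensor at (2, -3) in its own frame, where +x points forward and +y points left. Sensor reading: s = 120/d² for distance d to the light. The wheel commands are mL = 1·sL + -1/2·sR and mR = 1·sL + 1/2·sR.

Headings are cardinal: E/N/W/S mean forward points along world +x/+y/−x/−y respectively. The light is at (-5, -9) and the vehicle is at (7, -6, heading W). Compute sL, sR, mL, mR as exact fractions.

left sensor world pos  = (5, -9); dL² = 100
right sensor world pos = (5, -3); dR² = 136
sL = 120/100 = 6/5
sR = 120/136 = 15/17
mL = 1·sL + -1/2·sR = 129/170
mR = 1·sL + 1/2·sR = 279/170

6/5 15/17 129/170 279/170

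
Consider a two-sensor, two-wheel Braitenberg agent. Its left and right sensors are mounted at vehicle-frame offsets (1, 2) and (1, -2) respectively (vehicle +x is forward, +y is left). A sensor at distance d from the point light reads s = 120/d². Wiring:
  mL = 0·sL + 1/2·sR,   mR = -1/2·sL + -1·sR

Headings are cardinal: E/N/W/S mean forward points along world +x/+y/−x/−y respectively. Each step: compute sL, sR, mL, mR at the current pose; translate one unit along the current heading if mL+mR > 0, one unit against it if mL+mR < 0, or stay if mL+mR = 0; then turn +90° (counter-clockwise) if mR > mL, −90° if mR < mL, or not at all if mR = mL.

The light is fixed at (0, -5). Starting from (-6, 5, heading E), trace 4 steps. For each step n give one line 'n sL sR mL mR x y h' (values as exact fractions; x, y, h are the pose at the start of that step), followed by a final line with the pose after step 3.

n=0: pose=(-6,5,E); sL=120/169, sR=120/89; mL=60/89, mR=-25620/15041; mL+mR=-15480/15041 → advance -1; mR−mL=-35760/15041 → turn -1·90°
n=1: pose=(-7,5,S); sL=60/53, sR=20/27; mL=10/27, mR=-1870/1431; mL+mR=-1340/1431 → advance -1; mR−mL=-800/477 → turn -1·90°
n=2: pose=(-7,6,W); sL=24/29, sR=120/233; mL=60/233, mR=-6276/6757; mL+mR=-4536/6757 → advance -1; mR−mL=-8016/6757 → turn -1·90°
n=3: pose=(-6,6,N); sL=15/26, sR=3/4; mL=3/8, mR=-27/26; mL+mR=-69/104 → advance -1; mR−mL=-147/104 → turn -1·90°

0 120/169 120/89 60/89 -25620/15041 -6 5 E
1 60/53 20/27 10/27 -1870/1431 -7 5 S
2 24/29 120/233 60/233 -6276/6757 -7 6 W
3 15/26 3/4 3/8 -27/26 -6 6 N
final -6 5 E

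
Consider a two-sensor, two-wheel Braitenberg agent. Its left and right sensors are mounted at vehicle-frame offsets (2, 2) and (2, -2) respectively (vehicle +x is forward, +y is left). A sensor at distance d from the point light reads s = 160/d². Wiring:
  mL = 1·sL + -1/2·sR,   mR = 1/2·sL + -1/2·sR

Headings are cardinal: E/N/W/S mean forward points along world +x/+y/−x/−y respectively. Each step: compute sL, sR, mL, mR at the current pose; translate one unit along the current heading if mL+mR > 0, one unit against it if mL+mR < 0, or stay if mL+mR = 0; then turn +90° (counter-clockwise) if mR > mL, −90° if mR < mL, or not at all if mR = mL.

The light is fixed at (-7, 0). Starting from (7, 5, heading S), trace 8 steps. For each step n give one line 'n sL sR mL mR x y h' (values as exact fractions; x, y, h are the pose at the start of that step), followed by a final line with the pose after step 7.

0 32/53 160/153 656/8109 -1792/8109 7 5 S
1 1 10/13 8/13 3/26 7 6 W
2 32/37 160/289 6288/10693 1664/10693 6 6 N
3 80/153 16/25 776/3825 -224/3825 6 7 E
4 160/281 160/169 4560/47489 -8960/47489 7 7 S
5 8/9 40/61 308/549 64/549 7 8 W
6 160/221 32/65 528/1105 128/1105 6 8 N
7 80/173 80/137 4040/23701 -1440/23701 6 9 E
final 7 9 S

n=0: pose=(7,5,S); sL=32/53, sR=160/153; mL=656/8109, mR=-1792/8109; mL+mR=-1136/8109 → advance -1; mR−mL=-16/53 → turn -1·90°
n=1: pose=(7,6,W); sL=1, sR=10/13; mL=8/13, mR=3/26; mL+mR=19/26 → advance +1; mR−mL=-1/2 → turn -1·90°
n=2: pose=(6,6,N); sL=32/37, sR=160/289; mL=6288/10693, mR=1664/10693; mL+mR=7952/10693 → advance +1; mR−mL=-16/37 → turn -1·90°
n=3: pose=(6,7,E); sL=80/153, sR=16/25; mL=776/3825, mR=-224/3825; mL+mR=184/1275 → advance +1; mR−mL=-40/153 → turn -1·90°
n=4: pose=(7,7,S); sL=160/281, sR=160/169; mL=4560/47489, mR=-8960/47489; mL+mR=-4400/47489 → advance -1; mR−mL=-80/281 → turn -1·90°
n=5: pose=(7,8,W); sL=8/9, sR=40/61; mL=308/549, mR=64/549; mL+mR=124/183 → advance +1; mR−mL=-4/9 → turn -1·90°
n=6: pose=(6,8,N); sL=160/221, sR=32/65; mL=528/1105, mR=128/1105; mL+mR=656/1105 → advance +1; mR−mL=-80/221 → turn -1·90°
n=7: pose=(6,9,E); sL=80/173, sR=80/137; mL=4040/23701, mR=-1440/23701; mL+mR=2600/23701 → advance +1; mR−mL=-40/173 → turn -1·90°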